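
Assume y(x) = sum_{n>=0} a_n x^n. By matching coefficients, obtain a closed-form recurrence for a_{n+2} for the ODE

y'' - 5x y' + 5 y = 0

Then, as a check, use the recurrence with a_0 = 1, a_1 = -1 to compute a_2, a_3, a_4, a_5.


Substitute y = sum_n a_n x^n.
y''(x) has coefficient (n+2)(n+1) a_{n+2} at x^n;
-5 x y'(x) has coefficient -5 n a_n at x^n (shift);
5 y(x) has coefficient 5 a_n at x^n.
Matching x^n: (n+2)(n+1) a_{n+2} + (-5n + 5) a_n = 0.
Thus a_{n+2} = (5n - 5) / ((n+1)(n+2)) * a_n.

Check with a_0 = 1, a_1 = -1 (apply the recurrence for n = 0, 1, 2, 3): a_0 = 1, a_1 = -1, a_2 = -5/2, a_3 = 0, a_4 = -25/24, a_5 = 0.

a_(n+2) = (5n - 5) / ((n+1)(n+2)) * a_n; check: a_0 = 1, a_1 = -1, a_2 = -5/2, a_3 = 0, a_4 = -25/24, a_5 = 0


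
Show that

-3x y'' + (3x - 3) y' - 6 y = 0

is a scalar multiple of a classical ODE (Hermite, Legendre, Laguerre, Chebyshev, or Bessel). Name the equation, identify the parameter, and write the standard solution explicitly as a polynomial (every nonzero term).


All three coefficients share the factor -3; dividing through by -3 gives  x y'' + (1 - x) y' + 2 y = 0.
This matches the Laguerre equation x y'' + (1 - x) y' + n y = 0 with n = 2; the polynomial solution is L_2(x).
With y = sum_k a_k x^k, matching x^k gives (k+1)k a_{k+1} + (k+1) a_{k+1} - k a_k + n a_k = 0, i.e. (k+1)^2 a_{k+1} = (k - n) a_k = (k - 2) a_k. The right side vanishes at k = 2, so the series terminates at degree 2.
Standard normalization L_n(0) = 1 gives a_0 = 1. Work upward with a_{k+1} = (k - 2) a_k / (k+1)^2:
  a_1 = (0 - 2)(1) / 1^2 = -2/1 = -2
  a_2 = (1 - 2)(-2) / 2^2 = 2/4 = 1/2
Hence L_2(x) = x^2/2 - 2 x + 1.

L_2(x); series = x^2/2 - 2 x + 1


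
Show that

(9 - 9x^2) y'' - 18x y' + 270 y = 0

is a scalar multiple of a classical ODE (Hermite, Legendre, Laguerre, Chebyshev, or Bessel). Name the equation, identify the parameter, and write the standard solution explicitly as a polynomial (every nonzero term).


All three coefficients share the factor 9; dividing through by 9 gives  (1 - x^2) y'' - 2x y' + 30 y = 0.
This matches the Legendre equation (1 - x^2) y'' - 2x y' + n(n+1) y = 0 (note the -2x y' term) with n(n+1) = 30, so n = 5; the polynomial solution is P_5(x).
With y = sum_k a_k x^k, matching x^k gives (k+2)(k+1) a_{k+2} = [k(k+1) - n(n+1)] a_k = (k - 5)(k + 6) a_k. The right side vanishes at k = 5, so the series with the parity of 5 terminates at degree 5.
Standard normalization (P_n(1) = 1): leading coefficient (2n)!/(2^n (n!)^2) = 3628800/(32*14400) = 63/8, so a_5 = 63/8. Work downward with a_k = (k+1)(k+2) a_{k+2} / ((k - 5)(k + 6)):
  a_3 = (4)(5)(63/8) / ((3 - 5)(3 + 6)) = (315/2)/(-18) = -35/4
  a_1 = (2)(3)(-35/4) / ((1 - 5)(1 + 6)) = (-105/2)/(-28) = 15/8
Hence P_5(x) = 63 x^5/8 - 35 x^3/4 + 15 x/8.

P_5(x); series = 63 x^5/8 - 35 x^3/4 + 15 x/8


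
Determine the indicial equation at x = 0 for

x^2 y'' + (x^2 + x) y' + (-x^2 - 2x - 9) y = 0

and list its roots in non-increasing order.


Divide by x^2 to reach normal form y'' + P_1(x) y' + P_2(x) y = 0 with P_1(x) = 1 + 1/x and P_2(x) = -1 - 2/x - 9/x^2.
x = 0 is a singular point because the y'-coefficient 1 + 1/x has a pole at x = 0 and the y-coefficient -1 - 2/x - 9/x^2 has a pole at x = 0.
It is a regular singular point because x P_1(x) = p(x) = x + 1 and x^2 P_2(x) = q(x) = -x^2 - 2x - 9 are polynomials, hence analytic at x = 0.
p(0) = 1,  q(0) = -9.
Indicial equation: r(r-1) + p(0) r + q(0) = 0, i.e. r^2 + (p(0) - 1) r + q(0) = 0, i.e. r^2 - 9 = 0.
Discriminant: (0)^2 - 4(-9) = 36, so r = (0 ± 6)/2.
Solving: r_1 = 3, r_2 = -3.

indicial: r^2 - 9 = 0; roots r_1 = 3, r_2 = -3


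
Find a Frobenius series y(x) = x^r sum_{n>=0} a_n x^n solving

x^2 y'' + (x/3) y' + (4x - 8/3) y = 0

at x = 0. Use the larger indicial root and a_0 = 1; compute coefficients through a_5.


Write in Frobenius form y'' + (p(x)/x) y' + (q(x)/x^2) y = 0:
  p(x) = 1/3,  q(x) = 4x - 8/3.
Indicial equation: r(r-1) + (1/3) r + (-8/3) = 0 -> roots r_1 = 2, r_2 = -4/3.
Take r = r_1 = 2. Let y(x) = x^r sum_{n>=0} a_n x^n with a_0 = 1.
Substitute y = x^r sum a_n x^n and match x^{r+n}. The recurrence is
  D(n) a_n + 4 a_{n-1} = 0,  where D(n) = (r+n)(r+n-1) + (1/3)(r+n) + (-8/3).
  a_n = -4 / D(n) * a_{n-1}.
Since the indicial polynomial factors as (r - r_1)(r - r_2), D(n) = (r_1 + n - r_1)(r_1 + n - r_2) = n(n + 10/3).
Evaluating step by step (a_0 = 1):
  n = 1: D(1) = 1(1 + 10/3) = 13/3; numerator = -4(1) = -4; a_1 = (-4)/(13/3) = -12/13
  n = 2: D(2) = 2(2 + 10/3) = 32/3; numerator = -4(-12/13) = 48/13; a_2 = (48/13)/(32/3) = 9/26
  n = 3: D(3) = 3(3 + 10/3) = 19; numerator = -4(9/26) = -18/13; a_3 = (-18/13)/(19) = -18/247
  n = 4: D(4) = 4(4 + 10/3) = 88/3; numerator = -4(-18/247) = 72/247; a_4 = (72/247)/(88/3) = 27/2717
  n = 5: D(5) = 5(5 + 10/3) = 125/3; numerator = -4(27/2717) = -108/2717; a_5 = (-108/2717)/(125/3) = -324/339625

r = 2; a_0 = 1; a_1 = -12/13; a_2 = 9/26; a_3 = -18/247; a_4 = 27/2717; a_5 = -324/339625


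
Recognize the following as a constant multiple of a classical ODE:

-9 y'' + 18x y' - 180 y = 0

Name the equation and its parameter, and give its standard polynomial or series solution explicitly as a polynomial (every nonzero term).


All three coefficients share the factor -9; dividing through by -9 gives  y'' - 2x y' + 20 y = 0.
This matches the Hermite equation y'' - 2x y' + 2n y = 0 with 2n = 20, so n = 10; the polynomial solution is H_10(x).
With y = sum_k a_k x^k, matching x^k gives (k+2)(k+1) a_{k+2} = 2(k - n) a_k = 2(k - 10) a_k. The right side vanishes at k = 10, so the series with the parity of 10 terminates at degree 10.
Standard normalization: leading coefficient of H_n is 2^n, so a_10 = 2^10 = 1024. Work downward with a_k = (k+1)(k+2) a_{k+2} / (2(k - n)):
  a_8 = (9)(10)(1024) / (2(8 - 10)) = 92160/(-4) = -23040
  a_6 = (7)(8)(-23040) / (2(6 - 10)) = -1290240/(-8) = 161280
  a_4 = (5)(6)(161280) / (2(4 - 10)) = 4838400/(-12) = -403200
  a_2 = (3)(4)(-403200) / (2(2 - 10)) = -4838400/(-16) = 302400
  a_0 = (1)(2)(302400) / (2(0 - 10)) = 604800/(-20) = -30240
Hence H_10(x) = 1024 x^10 - 23040 x^8 + 161280 x^6 - 403200 x^4 + 302400 x^2 - 30240.

H_10(x); series = 1024 x^10 - 23040 x^8 + 161280 x^6 - 403200 x^4 + 302400 x^2 - 30240


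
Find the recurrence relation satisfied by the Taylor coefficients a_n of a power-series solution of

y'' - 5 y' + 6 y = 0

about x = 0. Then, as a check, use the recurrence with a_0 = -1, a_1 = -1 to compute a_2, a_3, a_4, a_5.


Substitute y = sum_n a_n x^n.
y''(x) has coefficient (n+2)(n+1) a_{n+2} at x^n;
-5 y'(x) has coefficient -5 (n+1) a_{n+1} at x^n;
6 y(x) has coefficient 6 a_n at x^n.
Matching x^n: (n+2)(n+1) a_{n+2} - 5 (n+1) a_{n+1} + 6 a_n = 0.
Thus a_{n+2} = [5 (n+1) a_{n+1} - 6 a_n] / ((n+1)(n+2)).

Check with a_0 = -1, a_1 = -1 (apply the recurrence for n = 0, 1, 2, 3): a_0 = -1, a_1 = -1, a_2 = 1/2, a_3 = 11/6, a_4 = 49/24, a_5 = 179/120.

a_(n+2) = [5 (n+1) a_(n+1) - 6 a_n] / ((n+1)(n+2)); check: a_0 = -1, a_1 = -1, a_2 = 1/2, a_3 = 11/6, a_4 = 49/24, a_5 = 179/120


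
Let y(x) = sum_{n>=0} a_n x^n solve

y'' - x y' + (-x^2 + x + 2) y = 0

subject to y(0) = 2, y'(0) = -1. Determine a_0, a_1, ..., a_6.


Ansatz: y(x) = sum_{n>=0} a_n x^n, so y'(x) = sum_{n>=1} n a_n x^(n-1) and y''(x) = sum_{n>=2} n(n-1) a_n x^(n-2).
Substitute into P(x) y'' + Q(x) y' + R(x) y = 0 with P(x) = 1, Q(x) = -x, R(x) = -x^2 + x + 2, and match powers of x.
Initial conditions: a_0 = 2, a_1 = -1.
Setting the coefficient of each power of x to zero and solving order by order (substituting the coefficients already found):
  x^0: 2 a_2 + 2 a_0 = 0  ->  2 a_2 = -2 a_0 = -4  ->  a_2 = -2
  x^1: 6 a_3 + a_1 + a_0 = 0  ->  6 a_3 = -a_1 - a_0 = -1  ->  a_3 = -1/6
  x^2: 12 a_4 + a_1 - a_0 = 0  ->  12 a_4 = -a_1 + a_0 = 3  ->  a_4 = 1/4
  x^3: 20 a_5 - a_3 + a_2 - a_1 = 0  ->  20 a_5 = a_3 - a_2 + a_1 = 5/6  ->  a_5 = 1/24
  x^4: 30 a_6 - 2 a_4 + a_3 - a_2 = 0  ->  30 a_6 = 2 a_4 - a_3 + a_2 = -4/3  ->  a_6 = -2/45
Truncated series: y(x) = 2 - x - 2 x^2 - (1/6) x^3 + (1/4) x^4 + (1/24) x^5 - (2/45) x^6 + O(x^7).

a_0 = 2; a_1 = -1; a_2 = -2; a_3 = -1/6; a_4 = 1/4; a_5 = 1/24; a_6 = -2/45


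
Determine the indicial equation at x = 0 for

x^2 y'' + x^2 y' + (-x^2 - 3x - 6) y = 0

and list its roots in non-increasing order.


Divide by x^2 to reach normal form y'' + P_1(x) y' + P_2(x) y = 0 with P_1(x) = 1 and P_2(x) = -1 - 3/x - 6/x^2.
x = 0 is a singular point because the y-coefficient -1 - 3/x - 6/x^2 has a pole at x = 0.
It is a regular singular point because x P_1(x) = p(x) = x and x^2 P_2(x) = q(x) = -x^2 - 3x - 6 are polynomials, hence analytic at x = 0.
p(0) = 0,  q(0) = -6.
Indicial equation: r(r-1) + p(0) r + q(0) = 0, i.e. r^2 + (p(0) - 1) r + q(0) = 0, i.e. r^2 - 1 r - 6 = 0.
Discriminant: (-1)^2 - 4(-6) = 25, so r = (1 ± 5)/2.
Solving: r_1 = 3, r_2 = -2.

indicial: r^2 - 1 r - 6 = 0; roots r_1 = 3, r_2 = -2


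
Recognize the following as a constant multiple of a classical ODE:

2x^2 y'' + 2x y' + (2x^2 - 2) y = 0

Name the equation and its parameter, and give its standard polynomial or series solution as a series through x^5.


All three coefficients share the factor 2; dividing through by 2 gives  x^2 y'' + x y' + (x^2 - 1) y = 0.
This matches the Bessel equation x^2 y'' + x y' + (x^2 - nu^2) y = 0 with nu^2 = 1, so nu = 1; the solution bounded at x = 0 is J_1(x).
Frobenius at x = 0: indicial roots ±nu; for r = nu the recurrence k(k + 2nu) c_k = -c_{k-2} gives the standard series J_nu(x) = sum_{k>=0} (-1)^k / (k! (k+nu)!) (x/2)^(2k+nu). Evaluate the first 3 terms:
  k = 0: (-1)^0 / (0! * 1! * 2^1) x^1 = 1/(1*1*2) x^1 = (1/2) x^1
  k = 1: (-1)^1 / (1! * 2! * 2^3) x^3 = -1/(1*2*8) x^3 = (-1/16) x^3
  k = 2: (-1)^2 / (2! * 3! * 2^5) x^5 = 1/(2*6*32) x^5 = (1/384) x^5
Hence J_1(x) = x^5/384 - x^3/16 + x/2 + ....

J_1(x); series = x^5/384 - x^3/16 + x/2


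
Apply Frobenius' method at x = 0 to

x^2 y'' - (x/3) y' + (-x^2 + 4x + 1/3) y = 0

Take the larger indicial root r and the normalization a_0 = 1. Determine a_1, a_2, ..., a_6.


Write in Frobenius form y'' + (p(x)/x) y' + (q(x)/x^2) y = 0:
  p(x) = -1/3,  q(x) = -x^2 + 4x + 1/3.
Indicial equation: r(r-1) + (-1/3) r + (1/3) = 0 -> roots r_1 = 1, r_2 = 1/3.
Take r = r_1 = 1. Let y(x) = x^r sum_{n>=0} a_n x^n with a_0 = 1.
Substitute y = x^r sum a_n x^n and match x^{r+n}. The recurrence is
  D(n) a_n + 4 a_{n-1} - 1 a_{n-2} = 0,  where D(n) = (r+n)(r+n-1) + (-1/3)(r+n) + (1/3).
  a_n = [-4 a_{n-1} + 1 a_{n-2}] / D(n).
Since the indicial polynomial factors as (r - r_1)(r - r_2), D(n) = (r_1 + n - r_1)(r_1 + n - r_2) = n(n + 2/3).
Evaluating step by step (a_0 = 1):
  n = 1: D(1) = 1(1 + 2/3) = 5/3; numerator = -4(1) = -4; a_1 = (-4)/(5/3) = -12/5
  n = 2: D(2) = 2(2 + 2/3) = 16/3; numerator = -4(-12/5) + 1(1) = 53/5; a_2 = (53/5)/(16/3) = 159/80
  n = 3: D(3) = 3(3 + 2/3) = 11; numerator = -4(159/80) + 1(-12/5) = -207/20; a_3 = (-207/20)/(11) = -207/220
  n = 4: D(4) = 4(4 + 2/3) = 56/3; numerator = -4(-207/220) + 1(159/80) = 5061/880; a_4 = (5061/880)/(56/3) = 2169/7040
  n = 5: D(5) = 5(5 + 2/3) = 85/3; numerator = -4(2169/7040) + 1(-207/220) = -765/352; a_5 = (-765/352)/(85/3) = -27/352
  n = 6: D(6) = 6(6 + 2/3) = 40; numerator = -4(-27/352) + 1(2169/7040) = 4329/7040; a_6 = (4329/7040)/(40) = 4329/281600

r = 1; a_0 = 1; a_1 = -12/5; a_2 = 159/80; a_3 = -207/220; a_4 = 2169/7040; a_5 = -27/352; a_6 = 4329/281600


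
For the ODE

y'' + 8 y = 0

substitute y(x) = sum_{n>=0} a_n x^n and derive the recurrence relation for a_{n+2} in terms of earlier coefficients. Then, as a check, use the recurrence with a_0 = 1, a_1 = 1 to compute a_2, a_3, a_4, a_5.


Substitute y = sum_n a_n x^n into y'' + (const) y = 0.
y''(x) = sum_{n>=0} (n+2)(n+1) a_{n+2} x^n.
The ODE becomes sum_n [(n+2)(n+1) a_{n+2} + 8 a_n] x^n = 0.
Setting each coefficient to zero gives the recurrence:
  (n+2)(n+1) a_{n+2} + 8 a_n = 0,
  a_{n+2} = -8 / ((n+1)(n+2)) a_n.

Check with a_0 = 1, a_1 = 1 (apply the recurrence for n = 0, 1, 2, 3): a_0 = 1, a_1 = 1, a_2 = -4, a_3 = -4/3, a_4 = 8/3, a_5 = 8/15.

a_{n+2} = -8/((n+1)(n+2)) * a_n; check: a_0 = 1, a_1 = 1, a_2 = -4, a_3 = -4/3, a_4 = 8/3, a_5 = 8/15


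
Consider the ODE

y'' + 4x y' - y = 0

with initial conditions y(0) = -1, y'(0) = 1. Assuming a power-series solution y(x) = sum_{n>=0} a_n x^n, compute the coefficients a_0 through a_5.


Ansatz: y(x) = sum_{n>=0} a_n x^n, so y'(x) = sum_{n>=1} n a_n x^(n-1) and y''(x) = sum_{n>=2} n(n-1) a_n x^(n-2).
Substitute into P(x) y'' + Q(x) y' + R(x) y = 0 with P(x) = 1, Q(x) = 4x, R(x) = -1, and match powers of x.
Initial conditions: a_0 = -1, a_1 = 1.
Setting the coefficient of each power of x to zero and solving order by order (substituting the coefficients already found):
  x^0: 2 a_2 - a_0 = 0  ->  2 a_2 = a_0 = -1  ->  a_2 = -1/2
  x^1: 6 a_3 + 3 a_1 = 0  ->  6 a_3 = -3 a_1 = -3  ->  a_3 = -1/2
  x^2: 12 a_4 + 7 a_2 = 0  ->  12 a_4 = -7 a_2 = 7/2  ->  a_4 = 7/24
  x^3: 20 a_5 + 11 a_3 = 0  ->  20 a_5 = -11 a_3 = 11/2  ->  a_5 = 11/40
Truncated series: y(x) = -1 + x - (1/2) x^2 - (1/2) x^3 + (7/24) x^4 + (11/40) x^5 + O(x^6).

a_0 = -1; a_1 = 1; a_2 = -1/2; a_3 = -1/2; a_4 = 7/24; a_5 = 11/40


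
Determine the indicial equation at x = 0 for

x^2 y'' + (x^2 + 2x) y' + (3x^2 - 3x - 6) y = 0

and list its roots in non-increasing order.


Divide by x^2 to reach normal form y'' + P_1(x) y' + P_2(x) y = 0 with P_1(x) = 1 + 2/x and P_2(x) = 3 - 3/x - 6/x^2.
x = 0 is a singular point because the y'-coefficient 1 + 2/x has a pole at x = 0 and the y-coefficient 3 - 3/x - 6/x^2 has a pole at x = 0.
It is a regular singular point because x P_1(x) = p(x) = x + 2 and x^2 P_2(x) = q(x) = 3x^2 - 3x - 6 are polynomials, hence analytic at x = 0.
p(0) = 2,  q(0) = -6.
Indicial equation: r(r-1) + p(0) r + q(0) = 0, i.e. r^2 + (p(0) - 1) r + q(0) = 0, i.e. r^2 + 1 r - 6 = 0.
Discriminant: (1)^2 - 4(-6) = 25, so r = (-1 ± 5)/2.
Solving: r_1 = 2, r_2 = -3.

indicial: r^2 + 1 r - 6 = 0; roots r_1 = 2, r_2 = -3


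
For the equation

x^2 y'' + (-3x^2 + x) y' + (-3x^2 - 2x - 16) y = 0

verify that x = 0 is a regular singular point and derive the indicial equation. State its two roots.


Divide by x^2 to reach normal form y'' + P_1(x) y' + P_2(x) y = 0 with P_1(x) = -3 + 1/x and P_2(x) = -3 - 2/x - 16/x^2.
x = 0 is a singular point because the y'-coefficient -3 + 1/x has a pole at x = 0 and the y-coefficient -3 - 2/x - 16/x^2 has a pole at x = 0.
It is a regular singular point because x P_1(x) = p(x) = 1 - 3x and x^2 P_2(x) = q(x) = -3x^2 - 2x - 16 are polynomials, hence analytic at x = 0.
p(0) = 1,  q(0) = -16.
Indicial equation: r(r-1) + p(0) r + q(0) = 0, i.e. r^2 + (p(0) - 1) r + q(0) = 0, i.e. r^2 - 16 = 0.
Discriminant: (0)^2 - 4(-16) = 64, so r = (0 ± 8)/2.
Solving: r_1 = 4, r_2 = -4.

indicial: r^2 - 16 = 0; roots r_1 = 4, r_2 = -4


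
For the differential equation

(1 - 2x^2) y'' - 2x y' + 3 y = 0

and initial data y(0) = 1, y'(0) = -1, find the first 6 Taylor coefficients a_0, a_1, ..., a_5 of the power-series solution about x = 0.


Ansatz: y(x) = sum_{n>=0} a_n x^n, so y'(x) = sum_{n>=1} n a_n x^(n-1) and y''(x) = sum_{n>=2} n(n-1) a_n x^(n-2).
Substitute into P(x) y'' + Q(x) y' + R(x) y = 0 with P(x) = 1 - 2x^2, Q(x) = -2x, R(x) = 3, and match powers of x.
Initial conditions: a_0 = 1, a_1 = -1.
Setting the coefficient of each power of x to zero and solving order by order (substituting the coefficients already found):
  x^0: 2 a_2 + 3 a_0 = 0  ->  2 a_2 = -3 a_0 = -3  ->  a_2 = -3/2
  x^1: 6 a_3 + a_1 = 0  ->  6 a_3 = -a_1 = 1  ->  a_3 = 1/6
  x^2: 12 a_4 - 5 a_2 = 0  ->  12 a_4 = 5 a_2 = -15/2  ->  a_4 = -5/8
  x^3: 20 a_5 - 15 a_3 = 0  ->  20 a_5 = 15 a_3 = 5/2  ->  a_5 = 1/8
Truncated series: y(x) = 1 - x - (3/2) x^2 + (1/6) x^3 - (5/8) x^4 + (1/8) x^5 + O(x^6).

a_0 = 1; a_1 = -1; a_2 = -3/2; a_3 = 1/6; a_4 = -5/8; a_5 = 1/8


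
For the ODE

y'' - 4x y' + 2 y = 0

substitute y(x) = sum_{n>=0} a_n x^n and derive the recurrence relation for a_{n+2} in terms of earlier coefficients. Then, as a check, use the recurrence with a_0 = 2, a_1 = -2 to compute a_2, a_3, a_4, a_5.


Substitute y = sum_n a_n x^n.
y''(x) has coefficient (n+2)(n+1) a_{n+2} at x^n;
-4 x y'(x) has coefficient -4 n a_n at x^n (shift);
2 y(x) has coefficient 2 a_n at x^n.
Matching x^n: (n+2)(n+1) a_{n+2} + (-4n + 2) a_n = 0.
Thus a_{n+2} = (4n - 2) / ((n+1)(n+2)) * a_n.

Check with a_0 = 2, a_1 = -2 (apply the recurrence for n = 0, 1, 2, 3): a_0 = 2, a_1 = -2, a_2 = -2, a_3 = -2/3, a_4 = -1, a_5 = -1/3.

a_(n+2) = (4n - 2) / ((n+1)(n+2)) * a_n; check: a_0 = 2, a_1 = -2, a_2 = -2, a_3 = -2/3, a_4 = -1, a_5 = -1/3


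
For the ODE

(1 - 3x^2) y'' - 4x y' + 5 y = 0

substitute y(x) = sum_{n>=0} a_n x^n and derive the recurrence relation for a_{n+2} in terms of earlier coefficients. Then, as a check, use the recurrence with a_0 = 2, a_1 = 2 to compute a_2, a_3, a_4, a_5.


Substitute y = sum_n a_n x^n.
(1 - 3 x^2) y'' contributes (n+2)(n+1) a_{n+2} - 3 n(n-1) a_n at x^n.
-4 x y'(x) contributes -4 n a_n at x^n.
5 y(x) contributes 5 a_n at x^n.
Matching x^n: (n+2)(n+1) a_{n+2} + (-3 n(n-1) - 4 n + 5) a_n = 0.
Thus a_{n+2} = (3 n(n-1) + 4 n - 5) / ((n+1)(n+2)) * a_n.

Check with a_0 = 2, a_1 = 2 (apply the recurrence for n = 0, 1, 2, 3): a_0 = 2, a_1 = 2, a_2 = -5, a_3 = -1/3, a_4 = -15/4, a_5 = -5/12.

a_(n+2) = (3 n(n-1) + 4 n - 5) / ((n+1)(n+2)) * a_n; check: a_0 = 2, a_1 = 2, a_2 = -5, a_3 = -1/3, a_4 = -15/4, a_5 = -5/12


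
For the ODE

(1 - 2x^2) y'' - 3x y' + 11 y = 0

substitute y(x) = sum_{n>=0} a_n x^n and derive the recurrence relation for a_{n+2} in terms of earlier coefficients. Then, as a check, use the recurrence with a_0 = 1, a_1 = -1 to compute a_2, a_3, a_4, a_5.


Substitute y = sum_n a_n x^n.
(1 - 2 x^2) y'' contributes (n+2)(n+1) a_{n+2} - 2 n(n-1) a_n at x^n.
-3 x y'(x) contributes -3 n a_n at x^n.
11 y(x) contributes 11 a_n at x^n.
Matching x^n: (n+2)(n+1) a_{n+2} + (-2 n(n-1) - 3 n + 11) a_n = 0.
Thus a_{n+2} = (2 n(n-1) + 3 n - 11) / ((n+1)(n+2)) * a_n.

Check with a_0 = 1, a_1 = -1 (apply the recurrence for n = 0, 1, 2, 3): a_0 = 1, a_1 = -1, a_2 = -11/2, a_3 = 4/3, a_4 = 11/24, a_5 = 2/3.

a_(n+2) = (2 n(n-1) + 3 n - 11) / ((n+1)(n+2)) * a_n; check: a_0 = 1, a_1 = -1, a_2 = -11/2, a_3 = 4/3, a_4 = 11/24, a_5 = 2/3


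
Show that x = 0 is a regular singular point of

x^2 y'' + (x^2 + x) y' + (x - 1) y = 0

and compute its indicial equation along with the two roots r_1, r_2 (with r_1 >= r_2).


Divide by x^2 to reach normal form y'' + P_1(x) y' + P_2(x) y = 0 with P_1(x) = 1 + 1/x and P_2(x) = 1/x - 1/x^2.
x = 0 is a singular point because the y'-coefficient 1 + 1/x has a pole at x = 0 and the y-coefficient 1/x - 1/x^2 has a pole at x = 0.
It is a regular singular point because x P_1(x) = p(x) = x + 1 and x^2 P_2(x) = q(x) = x - 1 are polynomials, hence analytic at x = 0.
p(0) = 1,  q(0) = -1.
Indicial equation: r(r-1) + p(0) r + q(0) = 0, i.e. r^2 + (p(0) - 1) r + q(0) = 0, i.e. r^2 - 1 = 0.
Discriminant: (0)^2 - 4(-1) = 4, so r = (0 ± 2)/2.
Solving: r_1 = 1, r_2 = -1.

indicial: r^2 - 1 = 0; roots r_1 = 1, r_2 = -1


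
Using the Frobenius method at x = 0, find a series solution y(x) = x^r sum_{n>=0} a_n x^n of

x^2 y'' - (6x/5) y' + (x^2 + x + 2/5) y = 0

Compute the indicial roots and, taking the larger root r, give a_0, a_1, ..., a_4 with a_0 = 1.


Write in Frobenius form y'' + (p(x)/x) y' + (q(x)/x^2) y = 0:
  p(x) = -6/5,  q(x) = x^2 + x + 2/5.
Indicial equation: r(r-1) + (-6/5) r + (2/5) = 0 -> roots r_1 = 2, r_2 = 1/5.
Take r = r_1 = 2. Let y(x) = x^r sum_{n>=0} a_n x^n with a_0 = 1.
Substitute y = x^r sum a_n x^n and match x^{r+n}. The recurrence is
  D(n) a_n + 1 a_{n-1} + 1 a_{n-2} = 0,  where D(n) = (r+n)(r+n-1) + (-6/5)(r+n) + (2/5).
  a_n = [-1 a_{n-1} - 1 a_{n-2}] / D(n).
Since the indicial polynomial factors as (r - r_1)(r - r_2), D(n) = (r_1 + n - r_1)(r_1 + n - r_2) = n(n + 9/5).
Evaluating step by step (a_0 = 1):
  n = 1: D(1) = 1(1 + 9/5) = 14/5; numerator = -1(1) = -1; a_1 = (-1)/(14/5) = -5/14
  n = 2: D(2) = 2(2 + 9/5) = 38/5; numerator = -1(-5/14) - 1(1) = -9/14; a_2 = (-9/14)/(38/5) = -45/532
  n = 3: D(3) = 3(3 + 9/5) = 72/5; numerator = -1(-45/532) - 1(-5/14) = 235/532; a_3 = (235/532)/(72/5) = 1175/38304
  n = 4: D(4) = 4(4 + 9/5) = 116/5; numerator = -1(1175/38304) - 1(-45/532) = 295/5472; a_4 = (295/5472)/(116/5) = 1475/634752

r = 2; a_0 = 1; a_1 = -5/14; a_2 = -45/532; a_3 = 1175/38304; a_4 = 1475/634752


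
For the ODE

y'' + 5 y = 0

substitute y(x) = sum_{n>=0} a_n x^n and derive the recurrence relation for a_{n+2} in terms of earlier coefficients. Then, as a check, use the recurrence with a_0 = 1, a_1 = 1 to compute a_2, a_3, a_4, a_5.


Substitute y = sum_n a_n x^n into y'' + (const) y = 0.
y''(x) = sum_{n>=0} (n+2)(n+1) a_{n+2} x^n.
The ODE becomes sum_n [(n+2)(n+1) a_{n+2} + 5 a_n] x^n = 0.
Setting each coefficient to zero gives the recurrence:
  (n+2)(n+1) a_{n+2} + 5 a_n = 0,
  a_{n+2} = -5 / ((n+1)(n+2)) a_n.

Check with a_0 = 1, a_1 = 1 (apply the recurrence for n = 0, 1, 2, 3): a_0 = 1, a_1 = 1, a_2 = -5/2, a_3 = -5/6, a_4 = 25/24, a_5 = 5/24.

a_{n+2} = -5/((n+1)(n+2)) * a_n; check: a_0 = 1, a_1 = 1, a_2 = -5/2, a_3 = -5/6, a_4 = 25/24, a_5 = 5/24


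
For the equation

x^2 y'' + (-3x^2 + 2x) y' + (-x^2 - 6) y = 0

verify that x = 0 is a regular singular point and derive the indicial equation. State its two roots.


Divide by x^2 to reach normal form y'' + P_1(x) y' + P_2(x) y = 0 with P_1(x) = -3 + 2/x and P_2(x) = -1 - 6/x^2.
x = 0 is a singular point because the y'-coefficient -3 + 2/x has a pole at x = 0 and the y-coefficient -1 - 6/x^2 has a pole at x = 0.
It is a regular singular point because x P_1(x) = p(x) = 2 - 3x and x^2 P_2(x) = q(x) = -x^2 - 6 are polynomials, hence analytic at x = 0.
p(0) = 2,  q(0) = -6.
Indicial equation: r(r-1) + p(0) r + q(0) = 0, i.e. r^2 + (p(0) - 1) r + q(0) = 0, i.e. r^2 + 1 r - 6 = 0.
Discriminant: (1)^2 - 4(-6) = 25, so r = (-1 ± 5)/2.
Solving: r_1 = 2, r_2 = -3.

indicial: r^2 + 1 r - 6 = 0; roots r_1 = 2, r_2 = -3


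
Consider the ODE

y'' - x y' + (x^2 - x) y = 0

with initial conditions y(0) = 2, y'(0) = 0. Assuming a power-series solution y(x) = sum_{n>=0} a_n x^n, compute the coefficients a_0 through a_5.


Ansatz: y(x) = sum_{n>=0} a_n x^n, so y'(x) = sum_{n>=1} n a_n x^(n-1) and y''(x) = sum_{n>=2} n(n-1) a_n x^(n-2).
Substitute into P(x) y'' + Q(x) y' + R(x) y = 0 with P(x) = 1, Q(x) = -x, R(x) = x^2 - x, and match powers of x.
Initial conditions: a_0 = 2, a_1 = 0.
Setting the coefficient of each power of x to zero and solving order by order (substituting the coefficients already found):
  x^0: 2 a_2 = 0  ->  a_2 = 0
  x^1: 6 a_3 - a_1 - a_0 = 0  ->  6 a_3 = a_1 + a_0 = 2  ->  a_3 = 1/3
  x^2: 12 a_4 - 2 a_2 - a_1 + a_0 = 0  ->  12 a_4 = 2 a_2 + a_1 - a_0 = -2  ->  a_4 = -1/6
  x^3: 20 a_5 - 3 a_3 - a_2 + a_1 = 0  ->  20 a_5 = 3 a_3 + a_2 - a_1 = 1  ->  a_5 = 1/20
Truncated series: y(x) = 2 + (1/3) x^3 - (1/6) x^4 + (1/20) x^5 + O(x^6).

a_0 = 2; a_1 = 0; a_2 = 0; a_3 = 1/3; a_4 = -1/6; a_5 = 1/20


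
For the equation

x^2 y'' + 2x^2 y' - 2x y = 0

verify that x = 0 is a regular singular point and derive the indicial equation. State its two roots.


Divide by x^2 to reach normal form y'' + P_1(x) y' + P_2(x) y = 0 with P_1(x) = 2 and P_2(x) = -2/x.
x = 0 is a singular point because the y-coefficient -2/x has a pole at x = 0.
It is a regular singular point because x P_1(x) = p(x) = 2x and x^2 P_2(x) = q(x) = -2x are polynomials, hence analytic at x = 0.
p(0) = 0,  q(0) = 0.
Indicial equation: r(r-1) + p(0) r + q(0) = 0, i.e. r^2 + (p(0) - 1) r + q(0) = 0, i.e. r^2 - 1 r = 0.
Discriminant: (-1)^2 - 4(0) = 1, so r = (1 ± 1)/2.
Solving: r_1 = 1, r_2 = 0.

indicial: r^2 - 1 r = 0; roots r_1 = 1, r_2 = 0


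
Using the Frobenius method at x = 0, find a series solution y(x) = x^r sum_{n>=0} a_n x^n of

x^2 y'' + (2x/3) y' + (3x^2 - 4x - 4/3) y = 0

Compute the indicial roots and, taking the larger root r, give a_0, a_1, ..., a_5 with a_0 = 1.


Write in Frobenius form y'' + (p(x)/x) y' + (q(x)/x^2) y = 0:
  p(x) = 2/3,  q(x) = 3x^2 - 4x - 4/3.
Indicial equation: r(r-1) + (2/3) r + (-4/3) = 0 -> roots r_1 = 4/3, r_2 = -1.
Take r = r_1 = 4/3. Let y(x) = x^r sum_{n>=0} a_n x^n with a_0 = 1.
Substitute y = x^r sum a_n x^n and match x^{r+n}. The recurrence is
  D(n) a_n - 4 a_{n-1} + 3 a_{n-2} = 0,  where D(n) = (r+n)(r+n-1) + (2/3)(r+n) + (-4/3).
  a_n = [4 a_{n-1} - 3 a_{n-2}] / D(n).
Since the indicial polynomial factors as (r - r_1)(r - r_2), D(n) = (r_1 + n - r_1)(r_1 + n - r_2) = n(n + 7/3).
Evaluating step by step (a_0 = 1):
  n = 1: D(1) = 1(1 + 7/3) = 10/3; numerator = 4(1) = 4; a_1 = (4)/(10/3) = 6/5
  n = 2: D(2) = 2(2 + 7/3) = 26/3; numerator = 4(6/5) - 3(1) = 9/5; a_2 = (9/5)/(26/3) = 27/130
  n = 3: D(3) = 3(3 + 7/3) = 16; numerator = 4(27/130) - 3(6/5) = -36/13; a_3 = (-36/13)/(16) = -9/52
  n = 4: D(4) = 4(4 + 7/3) = 76/3; numerator = 4(-9/52) - 3(27/130) = -171/130; a_4 = (-171/130)/(76/3) = -27/520
  n = 5: D(5) = 5(5 + 7/3) = 110/3; numerator = 4(-27/520) - 3(-9/52) = 81/260; a_5 = (81/260)/(110/3) = 243/28600

r = 4/3; a_0 = 1; a_1 = 6/5; a_2 = 27/130; a_3 = -9/52; a_4 = -27/520; a_5 = 243/28600


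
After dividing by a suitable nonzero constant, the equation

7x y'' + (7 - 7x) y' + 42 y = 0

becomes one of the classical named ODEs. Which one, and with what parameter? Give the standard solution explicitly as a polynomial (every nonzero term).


All three coefficients share the factor 7; dividing through by 7 gives  x y'' + (1 - x) y' + 6 y = 0.
This matches the Laguerre equation x y'' + (1 - x) y' + n y = 0 with n = 6; the polynomial solution is L_6(x).
With y = sum_k a_k x^k, matching x^k gives (k+1)k a_{k+1} + (k+1) a_{k+1} - k a_k + n a_k = 0, i.e. (k+1)^2 a_{k+1} = (k - n) a_k = (k - 6) a_k. The right side vanishes at k = 6, so the series terminates at degree 6.
Standard normalization L_n(0) = 1 gives a_0 = 1. Work upward with a_{k+1} = (k - 6) a_k / (k+1)^2:
  a_1 = (0 - 6)(1) / 1^2 = -6/1 = -6
  a_2 = (1 - 6)(-6) / 2^2 = 30/4 = 15/2
  a_3 = (2 - 6)(15/2) / 3^2 = -30/9 = -10/3
  a_4 = (3 - 6)(-10/3) / 4^2 = 10/16 = 5/8
  a_5 = (4 - 6)(5/8) / 5^2 = (-5/4)/25 = -1/20
  a_6 = (5 - 6)(-1/20) / 6^2 = (1/20)/36 = 1/720
Hence L_6(x) = x^6/720 - x^5/20 + 5 x^4/8 - 10 x^3/3 + 15 x^2/2 - 6 x + 1.

L_6(x); series = x^6/720 - x^5/20 + 5 x^4/8 - 10 x^3/3 + 15 x^2/2 - 6 x + 1


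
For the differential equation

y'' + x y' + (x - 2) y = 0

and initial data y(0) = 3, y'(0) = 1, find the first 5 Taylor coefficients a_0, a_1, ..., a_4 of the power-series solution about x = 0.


Ansatz: y(x) = sum_{n>=0} a_n x^n, so y'(x) = sum_{n>=1} n a_n x^(n-1) and y''(x) = sum_{n>=2} n(n-1) a_n x^(n-2).
Substitute into P(x) y'' + Q(x) y' + R(x) y = 0 with P(x) = 1, Q(x) = x, R(x) = x - 2, and match powers of x.
Initial conditions: a_0 = 3, a_1 = 1.
Setting the coefficient of each power of x to zero and solving order by order (substituting the coefficients already found):
  x^0: 2 a_2 - 2 a_0 = 0  ->  2 a_2 = 2 a_0 = 6  ->  a_2 = 3
  x^1: 6 a_3 - a_1 + a_0 = 0  ->  6 a_3 = a_1 - a_0 = -2  ->  a_3 = -1/3
  x^2: 12 a_4 + a_1 = 0  ->  12 a_4 = -a_1 = -1  ->  a_4 = -1/12
Truncated series: y(x) = 3 + x + 3 x^2 - (1/3) x^3 - (1/12) x^4 + O(x^5).

a_0 = 3; a_1 = 1; a_2 = 3; a_3 = -1/3; a_4 = -1/12


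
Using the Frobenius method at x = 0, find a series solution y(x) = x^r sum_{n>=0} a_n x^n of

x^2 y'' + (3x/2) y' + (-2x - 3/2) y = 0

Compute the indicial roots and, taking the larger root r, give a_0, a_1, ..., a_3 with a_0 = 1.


Write in Frobenius form y'' + (p(x)/x) y' + (q(x)/x^2) y = 0:
  p(x) = 3/2,  q(x) = -2x - 3/2.
Indicial equation: r(r-1) + (3/2) r + (-3/2) = 0 -> roots r_1 = 1, r_2 = -3/2.
Take r = r_1 = 1. Let y(x) = x^r sum_{n>=0} a_n x^n with a_0 = 1.
Substitute y = x^r sum a_n x^n and match x^{r+n}. The recurrence is
  D(n) a_n - 2 a_{n-1} = 0,  where D(n) = (r+n)(r+n-1) + (3/2)(r+n) + (-3/2).
  a_n = 2 / D(n) * a_{n-1}.
Since the indicial polynomial factors as (r - r_1)(r - r_2), D(n) = (r_1 + n - r_1)(r_1 + n - r_2) = n(n + 5/2).
Evaluating step by step (a_0 = 1):
  n = 1: D(1) = 1(1 + 5/2) = 7/2; numerator = 2(1) = 2; a_1 = (2)/(7/2) = 4/7
  n = 2: D(2) = 2(2 + 5/2) = 9; numerator = 2(4/7) = 8/7; a_2 = (8/7)/(9) = 8/63
  n = 3: D(3) = 3(3 + 5/2) = 33/2; numerator = 2(8/63) = 16/63; a_3 = (16/63)/(33/2) = 32/2079

r = 1; a_0 = 1; a_1 = 4/7; a_2 = 8/63; a_3 = 32/2079


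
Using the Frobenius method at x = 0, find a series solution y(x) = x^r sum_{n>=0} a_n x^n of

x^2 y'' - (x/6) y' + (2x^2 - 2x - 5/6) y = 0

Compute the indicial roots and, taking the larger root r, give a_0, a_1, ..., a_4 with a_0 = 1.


Write in Frobenius form y'' + (p(x)/x) y' + (q(x)/x^2) y = 0:
  p(x) = -1/6,  q(x) = 2x^2 - 2x - 5/6.
Indicial equation: r(r-1) + (-1/6) r + (-5/6) = 0 -> roots r_1 = 5/3, r_2 = -1/2.
Take r = r_1 = 5/3. Let y(x) = x^r sum_{n>=0} a_n x^n with a_0 = 1.
Substitute y = x^r sum a_n x^n and match x^{r+n}. The recurrence is
  D(n) a_n - 2 a_{n-1} + 2 a_{n-2} = 0,  where D(n) = (r+n)(r+n-1) + (-1/6)(r+n) + (-5/6).
  a_n = [2 a_{n-1} - 2 a_{n-2}] / D(n).
Since the indicial polynomial factors as (r - r_1)(r - r_2), D(n) = (r_1 + n - r_1)(r_1 + n - r_2) = n(n + 13/6).
Evaluating step by step (a_0 = 1):
  n = 1: D(1) = 1(1 + 13/6) = 19/6; numerator = 2(1) = 2; a_1 = (2)/(19/6) = 12/19
  n = 2: D(2) = 2(2 + 13/6) = 25/3; numerator = 2(12/19) - 2(1) = -14/19; a_2 = (-14/19)/(25/3) = -42/475
  n = 3: D(3) = 3(3 + 13/6) = 31/2; numerator = 2(-42/475) - 2(12/19) = -36/25; a_3 = (-36/25)/(31/2) = -72/775
  n = 4: D(4) = 4(4 + 13/6) = 74/3; numerator = 2(-72/775) - 2(-42/475) = -132/14725; a_4 = (-132/14725)/(74/3) = -198/544825

r = 5/3; a_0 = 1; a_1 = 12/19; a_2 = -42/475; a_3 = -72/775; a_4 = -198/544825


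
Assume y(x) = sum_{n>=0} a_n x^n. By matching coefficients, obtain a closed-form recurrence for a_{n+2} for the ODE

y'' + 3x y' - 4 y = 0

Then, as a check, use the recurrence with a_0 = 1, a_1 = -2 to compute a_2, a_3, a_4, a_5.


Substitute y = sum_n a_n x^n.
y''(x) has coefficient (n+2)(n+1) a_{n+2} at x^n;
3 x y'(x) has coefficient 3 n a_n at x^n (shift);
-4 y(x) has coefficient -4 a_n at x^n.
Matching x^n: (n+2)(n+1) a_{n+2} + (3n - 4) a_n = 0.
Thus a_{n+2} = (-3n + 4) / ((n+1)(n+2)) * a_n.

Check with a_0 = 1, a_1 = -2 (apply the recurrence for n = 0, 1, 2, 3): a_0 = 1, a_1 = -2, a_2 = 2, a_3 = -1/3, a_4 = -1/3, a_5 = 1/12.

a_(n+2) = (-3n + 4) / ((n+1)(n+2)) * a_n; check: a_0 = 1, a_1 = -2, a_2 = 2, a_3 = -1/3, a_4 = -1/3, a_5 = 1/12


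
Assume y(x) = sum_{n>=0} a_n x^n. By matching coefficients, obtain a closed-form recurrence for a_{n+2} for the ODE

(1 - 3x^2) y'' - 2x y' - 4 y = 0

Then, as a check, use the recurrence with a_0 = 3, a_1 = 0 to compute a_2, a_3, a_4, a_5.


Substitute y = sum_n a_n x^n.
(1 - 3 x^2) y'' contributes (n+2)(n+1) a_{n+2} - 3 n(n-1) a_n at x^n.
-2 x y'(x) contributes -2 n a_n at x^n.
-4 y(x) contributes -4 a_n at x^n.
Matching x^n: (n+2)(n+1) a_{n+2} + (-3 n(n-1) - 2 n - 4) a_n = 0.
Thus a_{n+2} = (3 n(n-1) + 2 n + 4) / ((n+1)(n+2)) * a_n.

Check with a_0 = 3, a_1 = 0 (apply the recurrence for n = 0, 1, 2, 3): a_0 = 3, a_1 = 0, a_2 = 6, a_3 = 0, a_4 = 7, a_5 = 0.

a_(n+2) = (3 n(n-1) + 2 n + 4) / ((n+1)(n+2)) * a_n; check: a_0 = 3, a_1 = 0, a_2 = 6, a_3 = 0, a_4 = 7, a_5 = 0


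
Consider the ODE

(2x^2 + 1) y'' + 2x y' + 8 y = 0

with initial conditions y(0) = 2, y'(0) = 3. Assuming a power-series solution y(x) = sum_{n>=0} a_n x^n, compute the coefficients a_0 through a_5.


Ansatz: y(x) = sum_{n>=0} a_n x^n, so y'(x) = sum_{n>=1} n a_n x^(n-1) and y''(x) = sum_{n>=2} n(n-1) a_n x^(n-2).
Substitute into P(x) y'' + Q(x) y' + R(x) y = 0 with P(x) = 2x^2 + 1, Q(x) = 2x, R(x) = 8, and match powers of x.
Initial conditions: a_0 = 2, a_1 = 3.
Setting the coefficient of each power of x to zero and solving order by order (substituting the coefficients already found):
  x^0: 2 a_2 + 8 a_0 = 0  ->  2 a_2 = -8 a_0 = -16  ->  a_2 = -8
  x^1: 6 a_3 + 10 a_1 = 0  ->  6 a_3 = -10 a_1 = -30  ->  a_3 = -5
  x^2: 12 a_4 + 16 a_2 = 0  ->  12 a_4 = -16 a_2 = 128  ->  a_4 = 32/3
  x^3: 20 a_5 + 26 a_3 = 0  ->  20 a_5 = -26 a_3 = 130  ->  a_5 = 13/2
Truncated series: y(x) = 2 + 3 x - 8 x^2 - 5 x^3 + (32/3) x^4 + (13/2) x^5 + O(x^6).

a_0 = 2; a_1 = 3; a_2 = -8; a_3 = -5; a_4 = 32/3; a_5 = 13/2


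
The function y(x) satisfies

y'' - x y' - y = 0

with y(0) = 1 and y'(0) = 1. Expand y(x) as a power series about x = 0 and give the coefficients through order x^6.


Ansatz: y(x) = sum_{n>=0} a_n x^n, so y'(x) = sum_{n>=1} n a_n x^(n-1) and y''(x) = sum_{n>=2} n(n-1) a_n x^(n-2).
Substitute into P(x) y'' + Q(x) y' + R(x) y = 0 with P(x) = 1, Q(x) = -x, R(x) = -1, and match powers of x.
Initial conditions: a_0 = 1, a_1 = 1.
Setting the coefficient of each power of x to zero and solving order by order (substituting the coefficients already found):
  x^0: 2 a_2 - a_0 = 0  ->  2 a_2 = a_0 = 1  ->  a_2 = 1/2
  x^1: 6 a_3 - 2 a_1 = 0  ->  6 a_3 = 2 a_1 = 2  ->  a_3 = 1/3
  x^2: 12 a_4 - 3 a_2 = 0  ->  12 a_4 = 3 a_2 = 3/2  ->  a_4 = 1/8
  x^3: 20 a_5 - 4 a_3 = 0  ->  20 a_5 = 4 a_3 = 4/3  ->  a_5 = 1/15
  x^4: 30 a_6 - 5 a_4 = 0  ->  30 a_6 = 5 a_4 = 5/8  ->  a_6 = 1/48
Truncated series: y(x) = 1 + x + (1/2) x^2 + (1/3) x^3 + (1/8) x^4 + (1/15) x^5 + (1/48) x^6 + O(x^7).

a_0 = 1; a_1 = 1; a_2 = 1/2; a_3 = 1/3; a_4 = 1/8; a_5 = 1/15; a_6 = 1/48


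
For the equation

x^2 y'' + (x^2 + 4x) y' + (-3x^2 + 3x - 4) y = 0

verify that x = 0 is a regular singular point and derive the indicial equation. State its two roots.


Divide by x^2 to reach normal form y'' + P_1(x) y' + P_2(x) y = 0 with P_1(x) = 1 + 4/x and P_2(x) = -3 + 3/x - 4/x^2.
x = 0 is a singular point because the y'-coefficient 1 + 4/x has a pole at x = 0 and the y-coefficient -3 + 3/x - 4/x^2 has a pole at x = 0.
It is a regular singular point because x P_1(x) = p(x) = x + 4 and x^2 P_2(x) = q(x) = -3x^2 + 3x - 4 are polynomials, hence analytic at x = 0.
p(0) = 4,  q(0) = -4.
Indicial equation: r(r-1) + p(0) r + q(0) = 0, i.e. r^2 + (p(0) - 1) r + q(0) = 0, i.e. r^2 + 3 r - 4 = 0.
Discriminant: (3)^2 - 4(-4) = 25, so r = (-3 ± 5)/2.
Solving: r_1 = 1, r_2 = -4.

indicial: r^2 + 3 r - 4 = 0; roots r_1 = 1, r_2 = -4


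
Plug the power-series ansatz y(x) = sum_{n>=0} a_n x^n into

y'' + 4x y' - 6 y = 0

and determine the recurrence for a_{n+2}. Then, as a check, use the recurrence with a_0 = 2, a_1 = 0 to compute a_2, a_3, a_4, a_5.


Substitute y = sum_n a_n x^n.
y''(x) has coefficient (n+2)(n+1) a_{n+2} at x^n;
4 x y'(x) has coefficient 4 n a_n at x^n (shift);
-6 y(x) has coefficient -6 a_n at x^n.
Matching x^n: (n+2)(n+1) a_{n+2} + (4n - 6) a_n = 0.
Thus a_{n+2} = (-4n + 6) / ((n+1)(n+2)) * a_n.

Check with a_0 = 2, a_1 = 0 (apply the recurrence for n = 0, 1, 2, 3): a_0 = 2, a_1 = 0, a_2 = 6, a_3 = 0, a_4 = -1, a_5 = 0.

a_(n+2) = (-4n + 6) / ((n+1)(n+2)) * a_n; check: a_0 = 2, a_1 = 0, a_2 = 6, a_3 = 0, a_4 = -1, a_5 = 0


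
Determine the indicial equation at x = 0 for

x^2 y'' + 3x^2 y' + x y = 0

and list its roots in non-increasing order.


Divide by x^2 to reach normal form y'' + P_1(x) y' + P_2(x) y = 0 with P_1(x) = 3 and P_2(x) = 1/x.
x = 0 is a singular point because the y-coefficient 1/x has a pole at x = 0.
It is a regular singular point because x P_1(x) = p(x) = 3x and x^2 P_2(x) = q(x) = x are polynomials, hence analytic at x = 0.
p(0) = 0,  q(0) = 0.
Indicial equation: r(r-1) + p(0) r + q(0) = 0, i.e. r^2 + (p(0) - 1) r + q(0) = 0, i.e. r^2 - 1 r = 0.
Discriminant: (-1)^2 - 4(0) = 1, so r = (1 ± 1)/2.
Solving: r_1 = 1, r_2 = 0.

indicial: r^2 - 1 r = 0; roots r_1 = 1, r_2 = 0


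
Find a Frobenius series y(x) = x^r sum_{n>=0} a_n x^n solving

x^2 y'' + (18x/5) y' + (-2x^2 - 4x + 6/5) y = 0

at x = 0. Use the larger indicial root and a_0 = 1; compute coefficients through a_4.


Write in Frobenius form y'' + (p(x)/x) y' + (q(x)/x^2) y = 0:
  p(x) = 18/5,  q(x) = -2x^2 - 4x + 6/5.
Indicial equation: r(r-1) + (18/5) r + (6/5) = 0 -> roots r_1 = -3/5, r_2 = -2.
Take r = r_1 = -3/5. Let y(x) = x^r sum_{n>=0} a_n x^n with a_0 = 1.
Substitute y = x^r sum a_n x^n and match x^{r+n}. The recurrence is
  D(n) a_n - 4 a_{n-1} - 2 a_{n-2} = 0,  where D(n) = (r+n)(r+n-1) + (18/5)(r+n) + (6/5).
  a_n = [4 a_{n-1} + 2 a_{n-2}] / D(n).
Since the indicial polynomial factors as (r - r_1)(r - r_2), D(n) = (r_1 + n - r_1)(r_1 + n - r_2) = n(n + 7/5).
Evaluating step by step (a_0 = 1):
  n = 1: D(1) = 1(1 + 7/5) = 12/5; numerator = 4(1) = 4; a_1 = (4)/(12/5) = 5/3
  n = 2: D(2) = 2(2 + 7/5) = 34/5; numerator = 4(5/3) + 2(1) = 26/3; a_2 = (26/3)/(34/5) = 65/51
  n = 3: D(3) = 3(3 + 7/5) = 66/5; numerator = 4(65/51) + 2(5/3) = 430/51; a_3 = (430/51)/(66/5) = 1075/1683
  n = 4: D(4) = 4(4 + 7/5) = 108/5; numerator = 4(1075/1683) + 2(65/51) = 8590/1683; a_4 = (8590/1683)/(108/5) = 21475/90882

r = -3/5; a_0 = 1; a_1 = 5/3; a_2 = 65/51; a_3 = 1075/1683; a_4 = 21475/90882


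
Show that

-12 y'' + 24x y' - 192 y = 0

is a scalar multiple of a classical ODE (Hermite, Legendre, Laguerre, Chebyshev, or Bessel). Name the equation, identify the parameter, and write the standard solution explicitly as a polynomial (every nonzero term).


All three coefficients share the factor -12; dividing through by -12 gives  y'' - 2x y' + 16 y = 0.
This matches the Hermite equation y'' - 2x y' + 2n y = 0 with 2n = 16, so n = 8; the polynomial solution is H_8(x).
With y = sum_k a_k x^k, matching x^k gives (k+2)(k+1) a_{k+2} = 2(k - n) a_k = 2(k - 8) a_k. The right side vanishes at k = 8, so the series with the parity of 8 terminates at degree 8.
Standard normalization: leading coefficient of H_n is 2^n, so a_8 = 2^8 = 256. Work downward with a_k = (k+1)(k+2) a_{k+2} / (2(k - n)):
  a_6 = (7)(8)(256) / (2(6 - 8)) = 14336/(-4) = -3584
  a_4 = (5)(6)(-3584) / (2(4 - 8)) = -107520/(-8) = 13440
  a_2 = (3)(4)(13440) / (2(2 - 8)) = 161280/(-12) = -13440
  a_0 = (1)(2)(-13440) / (2(0 - 8)) = -26880/(-16) = 1680
Hence H_8(x) = 256 x^8 - 3584 x^6 + 13440 x^4 - 13440 x^2 + 1680.

H_8(x); series = 256 x^8 - 3584 x^6 + 13440 x^4 - 13440 x^2 + 1680


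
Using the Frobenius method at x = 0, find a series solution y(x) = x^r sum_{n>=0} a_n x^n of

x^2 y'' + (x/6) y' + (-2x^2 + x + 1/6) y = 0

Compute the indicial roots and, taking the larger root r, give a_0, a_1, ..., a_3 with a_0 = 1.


Write in Frobenius form y'' + (p(x)/x) y' + (q(x)/x^2) y = 0:
  p(x) = 1/6,  q(x) = -2x^2 + x + 1/6.
Indicial equation: r(r-1) + (1/6) r + (1/6) = 0 -> roots r_1 = 1/2, r_2 = 1/3.
Take r = r_1 = 1/2. Let y(x) = x^r sum_{n>=0} a_n x^n with a_0 = 1.
Substitute y = x^r sum a_n x^n and match x^{r+n}. The recurrence is
  D(n) a_n + 1 a_{n-1} - 2 a_{n-2} = 0,  where D(n) = (r+n)(r+n-1) + (1/6)(r+n) + (1/6).
  a_n = [-1 a_{n-1} + 2 a_{n-2}] / D(n).
Since the indicial polynomial factors as (r - r_1)(r - r_2), D(n) = (r_1 + n - r_1)(r_1 + n - r_2) = n(n + 1/6).
Evaluating step by step (a_0 = 1):
  n = 1: D(1) = 1(1 + 1/6) = 7/6; numerator = -1(1) = -1; a_1 = (-1)/(7/6) = -6/7
  n = 2: D(2) = 2(2 + 1/6) = 13/3; numerator = -1(-6/7) + 2(1) = 20/7; a_2 = (20/7)/(13/3) = 60/91
  n = 3: D(3) = 3(3 + 1/6) = 19/2; numerator = -1(60/91) + 2(-6/7) = -216/91; a_3 = (-216/91)/(19/2) = -432/1729

r = 1/2; a_0 = 1; a_1 = -6/7; a_2 = 60/91; a_3 = -432/1729


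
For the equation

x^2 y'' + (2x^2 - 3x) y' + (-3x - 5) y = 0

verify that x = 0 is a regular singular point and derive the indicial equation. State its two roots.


Divide by x^2 to reach normal form y'' + P_1(x) y' + P_2(x) y = 0 with P_1(x) = 2 - 3/x and P_2(x) = -3/x - 5/x^2.
x = 0 is a singular point because the y'-coefficient 2 - 3/x has a pole at x = 0 and the y-coefficient -3/x - 5/x^2 has a pole at x = 0.
It is a regular singular point because x P_1(x) = p(x) = 2x - 3 and x^2 P_2(x) = q(x) = -3x - 5 are polynomials, hence analytic at x = 0.
p(0) = -3,  q(0) = -5.
Indicial equation: r(r-1) + p(0) r + q(0) = 0, i.e. r^2 + (p(0) - 1) r + q(0) = 0, i.e. r^2 - 4 r - 5 = 0.
Discriminant: (-4)^2 - 4(-5) = 36, so r = (4 ± 6)/2.
Solving: r_1 = 5, r_2 = -1.

indicial: r^2 - 4 r - 5 = 0; roots r_1 = 5, r_2 = -1


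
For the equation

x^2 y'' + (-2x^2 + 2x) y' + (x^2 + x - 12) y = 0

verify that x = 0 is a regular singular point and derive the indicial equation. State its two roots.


Divide by x^2 to reach normal form y'' + P_1(x) y' + P_2(x) y = 0 with P_1(x) = -2 + 2/x and P_2(x) = 1 + 1/x - 12/x^2.
x = 0 is a singular point because the y'-coefficient -2 + 2/x has a pole at x = 0 and the y-coefficient 1 + 1/x - 12/x^2 has a pole at x = 0.
It is a regular singular point because x P_1(x) = p(x) = 2 - 2x and x^2 P_2(x) = q(x) = x^2 + x - 12 are polynomials, hence analytic at x = 0.
p(0) = 2,  q(0) = -12.
Indicial equation: r(r-1) + p(0) r + q(0) = 0, i.e. r^2 + (p(0) - 1) r + q(0) = 0, i.e. r^2 + 1 r - 12 = 0.
Discriminant: (1)^2 - 4(-12) = 49, so r = (-1 ± 7)/2.
Solving: r_1 = 3, r_2 = -4.

indicial: r^2 + 1 r - 12 = 0; roots r_1 = 3, r_2 = -4
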